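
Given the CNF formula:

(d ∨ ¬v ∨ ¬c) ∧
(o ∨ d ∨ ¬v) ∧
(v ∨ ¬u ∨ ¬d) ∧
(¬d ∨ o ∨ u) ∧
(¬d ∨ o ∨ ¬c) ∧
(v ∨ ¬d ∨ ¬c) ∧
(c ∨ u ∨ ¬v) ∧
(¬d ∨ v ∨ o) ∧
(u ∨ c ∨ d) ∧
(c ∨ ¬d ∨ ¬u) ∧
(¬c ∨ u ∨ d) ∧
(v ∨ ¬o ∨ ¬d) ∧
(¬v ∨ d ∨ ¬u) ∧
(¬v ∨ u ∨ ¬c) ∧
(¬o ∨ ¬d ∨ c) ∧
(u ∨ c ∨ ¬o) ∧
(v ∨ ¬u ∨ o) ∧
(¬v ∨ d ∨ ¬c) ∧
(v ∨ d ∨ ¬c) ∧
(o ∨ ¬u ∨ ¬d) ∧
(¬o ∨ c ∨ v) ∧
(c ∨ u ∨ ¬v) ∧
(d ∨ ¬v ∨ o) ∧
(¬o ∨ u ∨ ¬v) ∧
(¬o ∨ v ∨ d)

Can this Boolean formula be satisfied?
Yes

Yes, the formula is satisfiable.

One satisfying assignment is: d=True, c=True, o=True, u=True, v=True

Verification: With this assignment, all 25 clauses evaluate to true.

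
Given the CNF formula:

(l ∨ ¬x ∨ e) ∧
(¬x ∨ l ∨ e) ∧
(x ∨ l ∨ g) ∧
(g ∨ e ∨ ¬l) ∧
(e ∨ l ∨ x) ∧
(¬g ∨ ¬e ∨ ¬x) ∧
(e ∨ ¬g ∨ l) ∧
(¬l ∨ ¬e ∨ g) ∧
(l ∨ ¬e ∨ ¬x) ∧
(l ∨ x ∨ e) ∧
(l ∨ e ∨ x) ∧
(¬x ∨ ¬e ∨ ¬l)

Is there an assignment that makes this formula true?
Yes

Yes, the formula is satisfiable.

One satisfying assignment is: e=False, x=True, l=True, g=True

Verification: With this assignment, all 12 clauses evaluate to true.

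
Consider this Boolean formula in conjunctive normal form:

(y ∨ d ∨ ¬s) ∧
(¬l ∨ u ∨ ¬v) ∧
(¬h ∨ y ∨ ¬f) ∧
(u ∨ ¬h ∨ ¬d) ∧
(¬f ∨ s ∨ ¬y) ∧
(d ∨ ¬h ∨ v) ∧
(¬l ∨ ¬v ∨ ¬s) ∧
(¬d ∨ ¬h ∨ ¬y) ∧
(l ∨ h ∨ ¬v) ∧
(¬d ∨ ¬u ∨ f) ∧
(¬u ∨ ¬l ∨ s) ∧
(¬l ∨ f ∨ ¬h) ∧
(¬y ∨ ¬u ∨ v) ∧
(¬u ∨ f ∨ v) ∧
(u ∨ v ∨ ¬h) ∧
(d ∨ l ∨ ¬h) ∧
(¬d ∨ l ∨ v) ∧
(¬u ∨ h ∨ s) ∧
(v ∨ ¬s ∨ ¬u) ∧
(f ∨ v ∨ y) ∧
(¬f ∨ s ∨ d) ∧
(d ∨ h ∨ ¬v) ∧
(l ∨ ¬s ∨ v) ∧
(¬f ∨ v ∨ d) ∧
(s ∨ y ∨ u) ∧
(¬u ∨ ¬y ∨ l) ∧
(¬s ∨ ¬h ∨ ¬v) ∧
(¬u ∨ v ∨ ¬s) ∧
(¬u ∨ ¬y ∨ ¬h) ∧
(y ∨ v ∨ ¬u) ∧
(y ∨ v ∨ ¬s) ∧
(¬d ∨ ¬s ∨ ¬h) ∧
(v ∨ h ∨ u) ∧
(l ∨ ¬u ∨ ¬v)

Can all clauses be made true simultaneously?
No

No, the formula is not satisfiable.

No assignment of truth values to the variables can make all 34 clauses true simultaneously.

The formula is UNSAT (unsatisfiable).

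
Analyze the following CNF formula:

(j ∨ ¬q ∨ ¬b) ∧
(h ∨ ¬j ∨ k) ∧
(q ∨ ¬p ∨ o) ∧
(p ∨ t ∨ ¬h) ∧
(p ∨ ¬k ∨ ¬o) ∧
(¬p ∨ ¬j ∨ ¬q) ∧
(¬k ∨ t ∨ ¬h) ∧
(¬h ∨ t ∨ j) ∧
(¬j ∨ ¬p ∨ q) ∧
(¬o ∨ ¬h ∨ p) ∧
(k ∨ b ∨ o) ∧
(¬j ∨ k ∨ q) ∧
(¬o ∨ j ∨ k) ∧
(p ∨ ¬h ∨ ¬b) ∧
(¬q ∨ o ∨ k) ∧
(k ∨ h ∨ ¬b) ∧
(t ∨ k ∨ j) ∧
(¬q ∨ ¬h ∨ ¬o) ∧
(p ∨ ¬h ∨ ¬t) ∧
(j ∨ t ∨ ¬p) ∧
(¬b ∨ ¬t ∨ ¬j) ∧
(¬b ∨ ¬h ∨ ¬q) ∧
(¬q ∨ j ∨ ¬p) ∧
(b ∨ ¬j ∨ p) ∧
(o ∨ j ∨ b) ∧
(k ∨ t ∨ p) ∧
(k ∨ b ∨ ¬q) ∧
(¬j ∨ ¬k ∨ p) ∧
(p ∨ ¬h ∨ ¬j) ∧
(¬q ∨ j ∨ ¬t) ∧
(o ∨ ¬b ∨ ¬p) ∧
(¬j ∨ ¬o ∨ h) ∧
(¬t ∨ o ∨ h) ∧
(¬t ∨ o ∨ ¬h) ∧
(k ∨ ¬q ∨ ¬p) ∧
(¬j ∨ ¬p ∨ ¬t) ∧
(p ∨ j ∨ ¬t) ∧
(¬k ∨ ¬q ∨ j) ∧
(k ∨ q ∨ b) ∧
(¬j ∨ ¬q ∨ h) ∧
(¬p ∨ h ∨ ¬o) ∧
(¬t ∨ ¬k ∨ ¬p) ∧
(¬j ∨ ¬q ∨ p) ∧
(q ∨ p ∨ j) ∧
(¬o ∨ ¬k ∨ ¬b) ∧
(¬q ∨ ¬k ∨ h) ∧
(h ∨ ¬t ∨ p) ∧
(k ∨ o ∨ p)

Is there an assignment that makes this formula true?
No

No, the formula is not satisfiable.

No assignment of truth values to the variables can make all 48 clauses true simultaneously.

The formula is UNSAT (unsatisfiable).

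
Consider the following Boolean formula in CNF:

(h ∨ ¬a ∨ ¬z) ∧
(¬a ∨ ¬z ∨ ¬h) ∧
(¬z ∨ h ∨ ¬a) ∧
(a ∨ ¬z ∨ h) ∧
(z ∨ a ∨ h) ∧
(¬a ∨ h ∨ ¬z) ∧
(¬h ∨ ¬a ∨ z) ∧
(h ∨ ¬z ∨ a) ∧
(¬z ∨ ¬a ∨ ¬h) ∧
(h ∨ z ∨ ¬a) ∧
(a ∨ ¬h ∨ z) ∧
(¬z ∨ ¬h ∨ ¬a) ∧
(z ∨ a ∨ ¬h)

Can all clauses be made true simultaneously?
Yes

Yes, the formula is satisfiable.

One satisfying assignment is: z=True, a=False, h=True

Verification: With this assignment, all 13 clauses evaluate to true.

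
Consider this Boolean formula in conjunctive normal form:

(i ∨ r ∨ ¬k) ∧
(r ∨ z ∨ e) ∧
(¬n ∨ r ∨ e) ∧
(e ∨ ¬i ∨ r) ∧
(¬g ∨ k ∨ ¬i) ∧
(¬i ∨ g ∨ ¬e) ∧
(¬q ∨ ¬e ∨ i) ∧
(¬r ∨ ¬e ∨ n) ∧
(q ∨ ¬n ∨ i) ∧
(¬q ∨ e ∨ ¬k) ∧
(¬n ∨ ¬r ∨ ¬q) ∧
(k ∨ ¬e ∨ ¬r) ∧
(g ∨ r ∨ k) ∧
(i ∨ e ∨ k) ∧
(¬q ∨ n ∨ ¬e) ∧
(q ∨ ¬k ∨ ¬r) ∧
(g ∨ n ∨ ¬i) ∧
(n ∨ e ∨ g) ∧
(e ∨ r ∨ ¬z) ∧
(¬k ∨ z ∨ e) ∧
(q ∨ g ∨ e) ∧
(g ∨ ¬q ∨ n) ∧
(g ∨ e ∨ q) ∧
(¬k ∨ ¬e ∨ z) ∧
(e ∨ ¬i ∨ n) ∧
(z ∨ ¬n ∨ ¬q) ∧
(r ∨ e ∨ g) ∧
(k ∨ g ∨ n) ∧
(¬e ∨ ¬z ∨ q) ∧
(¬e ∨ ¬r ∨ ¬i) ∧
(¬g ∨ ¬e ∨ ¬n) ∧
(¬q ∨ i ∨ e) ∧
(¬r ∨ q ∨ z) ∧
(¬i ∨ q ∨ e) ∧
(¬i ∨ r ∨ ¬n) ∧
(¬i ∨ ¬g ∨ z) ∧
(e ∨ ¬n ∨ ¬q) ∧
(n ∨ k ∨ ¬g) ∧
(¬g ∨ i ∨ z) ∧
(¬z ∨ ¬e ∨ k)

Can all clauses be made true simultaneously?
No

No, the formula is not satisfiable.

No assignment of truth values to the variables can make all 40 clauses true simultaneously.

The formula is UNSAT (unsatisfiable).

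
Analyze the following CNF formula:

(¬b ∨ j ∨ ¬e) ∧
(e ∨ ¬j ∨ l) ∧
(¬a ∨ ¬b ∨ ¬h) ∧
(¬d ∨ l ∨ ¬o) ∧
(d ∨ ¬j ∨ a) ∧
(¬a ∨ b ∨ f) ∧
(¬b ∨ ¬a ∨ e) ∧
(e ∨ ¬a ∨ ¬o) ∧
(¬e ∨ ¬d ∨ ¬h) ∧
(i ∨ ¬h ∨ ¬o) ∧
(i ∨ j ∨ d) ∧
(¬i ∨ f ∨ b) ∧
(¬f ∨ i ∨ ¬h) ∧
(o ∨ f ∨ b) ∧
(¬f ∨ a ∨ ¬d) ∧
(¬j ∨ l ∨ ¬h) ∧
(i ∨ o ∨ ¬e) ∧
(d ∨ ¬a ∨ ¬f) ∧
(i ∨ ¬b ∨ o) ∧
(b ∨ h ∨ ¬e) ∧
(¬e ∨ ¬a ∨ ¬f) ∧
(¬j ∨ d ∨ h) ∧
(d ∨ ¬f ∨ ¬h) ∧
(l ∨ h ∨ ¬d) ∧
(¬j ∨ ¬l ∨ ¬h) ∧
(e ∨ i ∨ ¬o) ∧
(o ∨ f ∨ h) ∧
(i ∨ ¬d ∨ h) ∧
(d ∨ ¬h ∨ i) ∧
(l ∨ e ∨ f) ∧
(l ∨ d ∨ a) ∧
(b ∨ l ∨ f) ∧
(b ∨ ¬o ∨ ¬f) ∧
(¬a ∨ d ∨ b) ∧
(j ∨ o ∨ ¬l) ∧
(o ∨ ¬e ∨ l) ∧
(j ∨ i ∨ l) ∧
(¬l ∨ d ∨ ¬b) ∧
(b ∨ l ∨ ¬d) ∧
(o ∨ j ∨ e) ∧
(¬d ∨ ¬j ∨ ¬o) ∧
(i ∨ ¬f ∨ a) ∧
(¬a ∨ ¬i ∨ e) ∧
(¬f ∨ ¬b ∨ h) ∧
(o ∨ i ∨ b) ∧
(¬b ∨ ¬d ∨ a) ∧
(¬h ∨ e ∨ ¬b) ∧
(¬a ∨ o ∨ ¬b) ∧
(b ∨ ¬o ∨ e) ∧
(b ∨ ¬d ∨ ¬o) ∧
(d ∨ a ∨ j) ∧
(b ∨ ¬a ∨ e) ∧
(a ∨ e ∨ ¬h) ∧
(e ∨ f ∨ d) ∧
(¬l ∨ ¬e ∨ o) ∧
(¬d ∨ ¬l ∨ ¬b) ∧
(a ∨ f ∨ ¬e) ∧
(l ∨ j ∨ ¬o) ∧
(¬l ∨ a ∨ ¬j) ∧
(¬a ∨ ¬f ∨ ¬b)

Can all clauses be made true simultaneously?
No

No, the formula is not satisfiable.

No assignment of truth values to the variables can make all 60 clauses true simultaneously.

The formula is UNSAT (unsatisfiable).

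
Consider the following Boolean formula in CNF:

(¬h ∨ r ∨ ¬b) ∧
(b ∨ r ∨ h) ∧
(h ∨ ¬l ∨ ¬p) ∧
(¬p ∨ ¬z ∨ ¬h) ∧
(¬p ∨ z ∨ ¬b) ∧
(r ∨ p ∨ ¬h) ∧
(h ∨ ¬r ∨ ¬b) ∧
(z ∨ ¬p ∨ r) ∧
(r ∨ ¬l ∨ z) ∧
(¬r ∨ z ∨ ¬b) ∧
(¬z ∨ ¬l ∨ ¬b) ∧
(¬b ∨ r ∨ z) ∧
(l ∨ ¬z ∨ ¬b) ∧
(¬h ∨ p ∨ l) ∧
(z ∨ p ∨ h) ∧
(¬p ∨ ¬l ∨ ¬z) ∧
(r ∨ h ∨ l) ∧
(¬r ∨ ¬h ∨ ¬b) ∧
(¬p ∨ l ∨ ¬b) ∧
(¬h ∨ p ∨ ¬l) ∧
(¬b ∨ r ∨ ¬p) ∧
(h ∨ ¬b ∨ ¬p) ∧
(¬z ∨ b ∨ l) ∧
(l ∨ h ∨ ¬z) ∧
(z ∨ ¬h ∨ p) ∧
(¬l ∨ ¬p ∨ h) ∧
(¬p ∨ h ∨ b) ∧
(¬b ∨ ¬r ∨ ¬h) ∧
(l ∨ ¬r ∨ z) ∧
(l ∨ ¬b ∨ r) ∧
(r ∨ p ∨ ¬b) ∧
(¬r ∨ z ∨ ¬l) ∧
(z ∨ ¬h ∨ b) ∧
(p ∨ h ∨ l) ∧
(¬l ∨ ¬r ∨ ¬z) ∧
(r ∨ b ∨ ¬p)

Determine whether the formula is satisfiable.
No

No, the formula is not satisfiable.

No assignment of truth values to the variables can make all 36 clauses true simultaneously.

The formula is UNSAT (unsatisfiable).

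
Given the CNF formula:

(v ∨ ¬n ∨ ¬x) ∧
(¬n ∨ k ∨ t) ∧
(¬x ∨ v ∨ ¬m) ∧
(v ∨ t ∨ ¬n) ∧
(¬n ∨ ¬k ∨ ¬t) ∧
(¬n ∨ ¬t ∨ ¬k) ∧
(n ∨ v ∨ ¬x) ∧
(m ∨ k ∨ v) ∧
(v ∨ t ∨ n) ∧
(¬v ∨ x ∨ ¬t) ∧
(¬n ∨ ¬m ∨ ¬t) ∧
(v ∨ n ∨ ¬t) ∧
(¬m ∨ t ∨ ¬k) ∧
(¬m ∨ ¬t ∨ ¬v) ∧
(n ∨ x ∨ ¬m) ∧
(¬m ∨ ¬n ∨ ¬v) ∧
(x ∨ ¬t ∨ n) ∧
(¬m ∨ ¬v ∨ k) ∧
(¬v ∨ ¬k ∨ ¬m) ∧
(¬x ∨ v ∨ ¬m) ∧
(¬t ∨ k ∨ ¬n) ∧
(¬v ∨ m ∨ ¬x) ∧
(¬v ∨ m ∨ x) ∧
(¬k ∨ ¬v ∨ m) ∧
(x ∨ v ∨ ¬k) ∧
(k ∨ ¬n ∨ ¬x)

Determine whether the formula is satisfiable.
No

No, the formula is not satisfiable.

No assignment of truth values to the variables can make all 26 clauses true simultaneously.

The formula is UNSAT (unsatisfiable).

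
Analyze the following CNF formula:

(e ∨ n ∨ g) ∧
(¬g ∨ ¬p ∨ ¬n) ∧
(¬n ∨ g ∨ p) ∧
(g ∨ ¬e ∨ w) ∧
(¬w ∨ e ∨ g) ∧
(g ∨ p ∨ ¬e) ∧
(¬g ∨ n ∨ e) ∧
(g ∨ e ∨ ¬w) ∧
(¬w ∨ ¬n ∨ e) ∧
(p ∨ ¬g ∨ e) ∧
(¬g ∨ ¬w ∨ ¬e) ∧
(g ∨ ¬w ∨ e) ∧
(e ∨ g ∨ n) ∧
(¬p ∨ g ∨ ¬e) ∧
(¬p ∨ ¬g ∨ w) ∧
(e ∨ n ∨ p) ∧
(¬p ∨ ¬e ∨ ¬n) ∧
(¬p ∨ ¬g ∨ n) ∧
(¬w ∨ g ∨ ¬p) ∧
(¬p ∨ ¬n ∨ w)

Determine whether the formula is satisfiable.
Yes

Yes, the formula is satisfiable.

One satisfying assignment is: w=False, p=False, e=True, n=False, g=True

Verification: With this assignment, all 20 clauses evaluate to true.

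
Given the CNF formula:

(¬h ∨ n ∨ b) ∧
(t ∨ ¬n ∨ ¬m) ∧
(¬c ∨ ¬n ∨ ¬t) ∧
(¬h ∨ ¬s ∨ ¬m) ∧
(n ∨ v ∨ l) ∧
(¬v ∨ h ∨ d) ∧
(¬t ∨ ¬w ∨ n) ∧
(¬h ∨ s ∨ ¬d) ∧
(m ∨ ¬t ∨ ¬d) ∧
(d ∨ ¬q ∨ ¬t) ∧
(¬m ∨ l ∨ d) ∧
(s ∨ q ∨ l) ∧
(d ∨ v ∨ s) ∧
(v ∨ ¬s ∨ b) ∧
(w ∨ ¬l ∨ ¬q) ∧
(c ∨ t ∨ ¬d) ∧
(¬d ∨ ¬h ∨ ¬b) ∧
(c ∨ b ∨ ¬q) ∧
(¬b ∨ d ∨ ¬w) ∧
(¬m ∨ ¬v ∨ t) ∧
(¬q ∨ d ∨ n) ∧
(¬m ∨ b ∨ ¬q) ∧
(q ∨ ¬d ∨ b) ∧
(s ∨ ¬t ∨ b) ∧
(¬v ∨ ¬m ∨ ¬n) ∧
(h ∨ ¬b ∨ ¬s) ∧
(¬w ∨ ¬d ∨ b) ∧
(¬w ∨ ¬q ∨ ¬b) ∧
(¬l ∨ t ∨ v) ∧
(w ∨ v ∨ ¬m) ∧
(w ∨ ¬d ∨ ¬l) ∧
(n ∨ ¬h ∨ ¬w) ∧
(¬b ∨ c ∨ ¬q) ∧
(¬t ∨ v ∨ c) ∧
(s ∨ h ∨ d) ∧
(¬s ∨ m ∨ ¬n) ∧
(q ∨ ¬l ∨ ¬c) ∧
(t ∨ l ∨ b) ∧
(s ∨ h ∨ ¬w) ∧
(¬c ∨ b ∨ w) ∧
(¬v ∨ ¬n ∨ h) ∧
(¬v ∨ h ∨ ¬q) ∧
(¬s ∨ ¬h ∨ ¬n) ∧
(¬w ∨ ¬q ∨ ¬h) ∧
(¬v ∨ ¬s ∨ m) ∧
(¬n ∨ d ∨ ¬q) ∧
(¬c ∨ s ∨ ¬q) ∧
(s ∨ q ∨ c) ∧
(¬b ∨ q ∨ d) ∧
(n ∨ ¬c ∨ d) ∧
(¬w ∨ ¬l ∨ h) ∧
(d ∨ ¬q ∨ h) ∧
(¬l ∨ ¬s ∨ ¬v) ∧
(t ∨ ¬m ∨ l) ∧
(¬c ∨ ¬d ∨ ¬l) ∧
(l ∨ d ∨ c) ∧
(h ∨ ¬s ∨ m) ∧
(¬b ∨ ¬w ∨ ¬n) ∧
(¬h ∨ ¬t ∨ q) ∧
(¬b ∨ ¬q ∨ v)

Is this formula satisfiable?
No

No, the formula is not satisfiable.

No assignment of truth values to the variables can make all 60 clauses true simultaneously.

The formula is UNSAT (unsatisfiable).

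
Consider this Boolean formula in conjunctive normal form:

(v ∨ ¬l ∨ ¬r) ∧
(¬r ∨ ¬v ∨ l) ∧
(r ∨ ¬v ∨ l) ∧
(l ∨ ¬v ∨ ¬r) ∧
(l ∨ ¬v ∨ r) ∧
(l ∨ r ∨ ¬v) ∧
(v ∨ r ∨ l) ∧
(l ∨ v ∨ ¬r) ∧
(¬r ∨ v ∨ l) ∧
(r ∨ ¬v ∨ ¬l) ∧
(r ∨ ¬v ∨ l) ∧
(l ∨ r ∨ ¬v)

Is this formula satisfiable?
Yes

Yes, the formula is satisfiable.

One satisfying assignment is: v=False, r=False, l=True

Verification: With this assignment, all 12 clauses evaluate to true.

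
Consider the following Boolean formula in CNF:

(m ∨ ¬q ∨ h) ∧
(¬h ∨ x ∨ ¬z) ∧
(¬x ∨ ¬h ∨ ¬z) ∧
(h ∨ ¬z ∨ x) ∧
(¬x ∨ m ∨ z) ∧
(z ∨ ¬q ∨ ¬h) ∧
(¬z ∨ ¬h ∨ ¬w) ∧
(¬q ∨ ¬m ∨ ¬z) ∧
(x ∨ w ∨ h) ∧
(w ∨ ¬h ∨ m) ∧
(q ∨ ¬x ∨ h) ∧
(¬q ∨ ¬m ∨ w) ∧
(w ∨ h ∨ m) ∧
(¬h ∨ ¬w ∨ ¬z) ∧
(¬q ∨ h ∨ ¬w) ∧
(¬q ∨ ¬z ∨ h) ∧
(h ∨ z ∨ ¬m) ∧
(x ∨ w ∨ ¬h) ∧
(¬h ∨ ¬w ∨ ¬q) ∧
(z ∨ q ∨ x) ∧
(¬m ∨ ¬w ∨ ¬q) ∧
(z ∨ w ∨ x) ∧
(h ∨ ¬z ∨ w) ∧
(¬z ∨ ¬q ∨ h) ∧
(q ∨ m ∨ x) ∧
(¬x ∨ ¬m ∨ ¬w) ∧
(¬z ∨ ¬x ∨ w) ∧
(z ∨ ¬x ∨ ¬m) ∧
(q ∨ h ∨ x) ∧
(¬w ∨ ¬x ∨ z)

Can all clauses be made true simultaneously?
No

No, the formula is not satisfiable.

No assignment of truth values to the variables can make all 30 clauses true simultaneously.

The formula is UNSAT (unsatisfiable).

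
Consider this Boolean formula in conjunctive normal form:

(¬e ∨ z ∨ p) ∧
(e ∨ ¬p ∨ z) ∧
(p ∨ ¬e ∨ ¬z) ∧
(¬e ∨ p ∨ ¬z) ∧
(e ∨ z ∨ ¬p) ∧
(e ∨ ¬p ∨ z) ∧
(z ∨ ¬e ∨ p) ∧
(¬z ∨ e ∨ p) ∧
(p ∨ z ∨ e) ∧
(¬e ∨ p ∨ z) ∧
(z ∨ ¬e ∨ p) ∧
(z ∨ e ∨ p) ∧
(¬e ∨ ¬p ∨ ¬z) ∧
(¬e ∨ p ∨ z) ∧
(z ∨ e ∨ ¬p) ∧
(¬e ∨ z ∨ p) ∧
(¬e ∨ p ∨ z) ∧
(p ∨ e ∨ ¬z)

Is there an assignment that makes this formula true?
Yes

Yes, the formula is satisfiable.

One satisfying assignment is: z=True, e=False, p=True

Verification: With this assignment, all 18 clauses evaluate to true.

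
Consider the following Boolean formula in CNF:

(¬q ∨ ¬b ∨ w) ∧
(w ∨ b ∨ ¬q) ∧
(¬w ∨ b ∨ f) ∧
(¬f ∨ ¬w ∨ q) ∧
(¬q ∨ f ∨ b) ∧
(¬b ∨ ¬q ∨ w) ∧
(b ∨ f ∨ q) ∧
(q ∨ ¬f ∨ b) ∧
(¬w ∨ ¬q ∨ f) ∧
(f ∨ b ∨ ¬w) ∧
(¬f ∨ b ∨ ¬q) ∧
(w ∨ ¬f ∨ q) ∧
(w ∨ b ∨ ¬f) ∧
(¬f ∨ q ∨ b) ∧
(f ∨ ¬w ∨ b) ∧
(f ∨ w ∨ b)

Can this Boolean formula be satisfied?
Yes

Yes, the formula is satisfiable.

One satisfying assignment is: f=False, b=True, q=False, w=False

Verification: With this assignment, all 16 clauses evaluate to true.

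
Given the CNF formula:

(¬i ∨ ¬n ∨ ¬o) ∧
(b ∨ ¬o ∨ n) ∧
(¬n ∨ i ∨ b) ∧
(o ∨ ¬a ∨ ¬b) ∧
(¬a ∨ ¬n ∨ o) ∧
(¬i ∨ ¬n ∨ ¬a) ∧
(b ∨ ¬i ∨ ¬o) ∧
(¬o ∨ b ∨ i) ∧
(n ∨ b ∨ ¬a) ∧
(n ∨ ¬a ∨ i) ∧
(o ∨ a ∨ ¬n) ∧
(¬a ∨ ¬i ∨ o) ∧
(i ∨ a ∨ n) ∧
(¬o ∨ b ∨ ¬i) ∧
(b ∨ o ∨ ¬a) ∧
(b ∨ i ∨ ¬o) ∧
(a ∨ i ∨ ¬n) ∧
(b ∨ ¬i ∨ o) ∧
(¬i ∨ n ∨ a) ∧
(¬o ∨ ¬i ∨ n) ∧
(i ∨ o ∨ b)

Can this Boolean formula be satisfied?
Yes

Yes, the formula is satisfiable.

One satisfying assignment is: b=True, n=True, o=True, i=False, a=True

Verification: With this assignment, all 21 clauses evaluate to true.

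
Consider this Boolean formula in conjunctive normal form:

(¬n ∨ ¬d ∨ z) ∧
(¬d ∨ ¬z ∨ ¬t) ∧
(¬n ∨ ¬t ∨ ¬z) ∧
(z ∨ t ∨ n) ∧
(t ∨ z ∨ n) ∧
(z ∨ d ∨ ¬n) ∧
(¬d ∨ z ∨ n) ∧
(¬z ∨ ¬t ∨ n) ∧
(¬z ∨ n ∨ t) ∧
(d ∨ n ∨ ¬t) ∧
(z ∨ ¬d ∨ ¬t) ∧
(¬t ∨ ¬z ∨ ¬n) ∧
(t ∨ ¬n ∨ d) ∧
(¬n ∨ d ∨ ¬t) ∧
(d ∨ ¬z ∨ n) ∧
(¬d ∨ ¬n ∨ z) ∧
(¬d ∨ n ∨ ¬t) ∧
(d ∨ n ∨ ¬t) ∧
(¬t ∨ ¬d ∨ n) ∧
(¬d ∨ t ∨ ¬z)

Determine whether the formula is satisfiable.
No

No, the formula is not satisfiable.

No assignment of truth values to the variables can make all 20 clauses true simultaneously.

The formula is UNSAT (unsatisfiable).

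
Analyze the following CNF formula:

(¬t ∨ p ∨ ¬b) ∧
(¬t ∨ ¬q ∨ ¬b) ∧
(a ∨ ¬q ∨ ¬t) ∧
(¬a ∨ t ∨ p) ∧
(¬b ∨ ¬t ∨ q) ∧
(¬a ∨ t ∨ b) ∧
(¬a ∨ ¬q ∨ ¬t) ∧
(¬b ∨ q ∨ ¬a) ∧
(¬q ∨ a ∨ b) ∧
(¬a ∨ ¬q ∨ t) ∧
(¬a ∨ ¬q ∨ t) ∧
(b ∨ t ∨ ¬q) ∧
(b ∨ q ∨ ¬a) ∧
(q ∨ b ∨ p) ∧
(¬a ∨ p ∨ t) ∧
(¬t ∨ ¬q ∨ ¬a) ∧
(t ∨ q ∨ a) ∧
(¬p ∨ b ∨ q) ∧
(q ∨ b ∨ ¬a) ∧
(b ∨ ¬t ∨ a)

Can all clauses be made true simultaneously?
Yes

Yes, the formula is satisfiable.

One satisfying assignment is: b=True, t=False, a=False, q=True, p=False

Verification: With this assignment, all 20 clauses evaluate to true.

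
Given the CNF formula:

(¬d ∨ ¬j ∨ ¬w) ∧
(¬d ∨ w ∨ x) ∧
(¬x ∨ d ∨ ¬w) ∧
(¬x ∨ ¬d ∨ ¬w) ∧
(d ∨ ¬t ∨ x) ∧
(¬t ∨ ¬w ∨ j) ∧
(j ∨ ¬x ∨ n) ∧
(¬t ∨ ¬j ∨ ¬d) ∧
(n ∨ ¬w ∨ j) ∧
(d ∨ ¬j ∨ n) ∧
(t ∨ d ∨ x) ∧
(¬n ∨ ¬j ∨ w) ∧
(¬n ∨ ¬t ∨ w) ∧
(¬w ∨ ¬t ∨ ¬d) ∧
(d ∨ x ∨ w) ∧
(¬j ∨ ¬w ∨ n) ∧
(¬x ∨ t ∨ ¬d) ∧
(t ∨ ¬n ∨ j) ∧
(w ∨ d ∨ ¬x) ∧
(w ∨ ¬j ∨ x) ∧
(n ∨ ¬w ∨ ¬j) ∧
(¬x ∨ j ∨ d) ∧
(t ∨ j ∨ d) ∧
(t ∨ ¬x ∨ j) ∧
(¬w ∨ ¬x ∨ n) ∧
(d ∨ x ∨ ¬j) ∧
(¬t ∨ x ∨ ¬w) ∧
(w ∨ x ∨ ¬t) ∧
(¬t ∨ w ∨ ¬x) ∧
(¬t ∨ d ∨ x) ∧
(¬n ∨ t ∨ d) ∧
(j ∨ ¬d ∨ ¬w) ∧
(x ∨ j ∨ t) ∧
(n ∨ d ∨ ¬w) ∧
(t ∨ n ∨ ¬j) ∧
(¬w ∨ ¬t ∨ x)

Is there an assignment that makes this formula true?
No

No, the formula is not satisfiable.

No assignment of truth values to the variables can make all 36 clauses true simultaneously.

The formula is UNSAT (unsatisfiable).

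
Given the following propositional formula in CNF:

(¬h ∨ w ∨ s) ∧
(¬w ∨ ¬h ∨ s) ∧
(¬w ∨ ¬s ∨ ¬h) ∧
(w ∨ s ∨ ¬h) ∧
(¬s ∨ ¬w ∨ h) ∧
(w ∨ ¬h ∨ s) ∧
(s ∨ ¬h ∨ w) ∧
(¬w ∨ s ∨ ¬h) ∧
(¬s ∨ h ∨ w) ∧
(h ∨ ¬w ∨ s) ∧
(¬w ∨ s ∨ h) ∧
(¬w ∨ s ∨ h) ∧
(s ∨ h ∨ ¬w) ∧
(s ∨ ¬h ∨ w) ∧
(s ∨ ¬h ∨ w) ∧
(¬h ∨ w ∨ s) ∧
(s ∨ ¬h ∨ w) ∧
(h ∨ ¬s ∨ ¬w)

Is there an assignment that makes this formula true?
Yes

Yes, the formula is satisfiable.

One satisfying assignment is: h=False, w=False, s=False

Verification: With this assignment, all 18 clauses evaluate to true.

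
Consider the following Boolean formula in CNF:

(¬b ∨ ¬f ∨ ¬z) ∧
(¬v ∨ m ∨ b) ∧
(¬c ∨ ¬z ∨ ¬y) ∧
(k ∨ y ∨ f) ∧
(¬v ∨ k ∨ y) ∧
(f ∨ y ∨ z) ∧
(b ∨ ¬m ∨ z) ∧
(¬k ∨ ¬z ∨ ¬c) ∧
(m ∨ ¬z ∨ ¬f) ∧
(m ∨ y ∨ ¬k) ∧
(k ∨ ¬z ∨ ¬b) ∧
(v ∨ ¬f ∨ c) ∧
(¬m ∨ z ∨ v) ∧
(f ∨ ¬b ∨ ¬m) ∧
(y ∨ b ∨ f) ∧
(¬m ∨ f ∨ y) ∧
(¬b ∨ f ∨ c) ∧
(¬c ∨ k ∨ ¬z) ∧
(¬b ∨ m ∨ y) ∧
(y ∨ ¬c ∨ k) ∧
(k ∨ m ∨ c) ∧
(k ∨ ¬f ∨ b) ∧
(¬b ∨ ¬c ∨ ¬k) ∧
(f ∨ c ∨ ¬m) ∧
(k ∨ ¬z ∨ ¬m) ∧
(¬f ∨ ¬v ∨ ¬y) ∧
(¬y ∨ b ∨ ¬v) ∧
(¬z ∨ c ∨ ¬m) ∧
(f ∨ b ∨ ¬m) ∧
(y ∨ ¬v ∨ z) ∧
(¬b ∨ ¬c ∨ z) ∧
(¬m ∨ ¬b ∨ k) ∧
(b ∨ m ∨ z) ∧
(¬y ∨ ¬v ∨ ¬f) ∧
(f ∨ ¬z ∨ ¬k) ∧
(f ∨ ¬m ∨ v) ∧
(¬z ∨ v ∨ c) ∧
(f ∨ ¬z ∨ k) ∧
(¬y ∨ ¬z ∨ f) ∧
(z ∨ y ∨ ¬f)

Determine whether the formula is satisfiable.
No

No, the formula is not satisfiable.

No assignment of truth values to the variables can make all 40 clauses true simultaneously.

The formula is UNSAT (unsatisfiable).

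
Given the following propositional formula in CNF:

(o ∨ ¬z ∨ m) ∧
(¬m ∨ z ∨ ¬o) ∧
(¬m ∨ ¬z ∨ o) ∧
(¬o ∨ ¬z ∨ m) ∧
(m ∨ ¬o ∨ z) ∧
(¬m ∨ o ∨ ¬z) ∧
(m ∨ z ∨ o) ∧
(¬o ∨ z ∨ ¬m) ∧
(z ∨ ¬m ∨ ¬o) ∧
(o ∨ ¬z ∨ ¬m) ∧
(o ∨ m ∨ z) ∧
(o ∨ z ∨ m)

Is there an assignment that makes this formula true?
Yes

Yes, the formula is satisfiable.

One satisfying assignment is: z=False, m=True, o=False

Verification: With this assignment, all 12 clauses evaluate to true.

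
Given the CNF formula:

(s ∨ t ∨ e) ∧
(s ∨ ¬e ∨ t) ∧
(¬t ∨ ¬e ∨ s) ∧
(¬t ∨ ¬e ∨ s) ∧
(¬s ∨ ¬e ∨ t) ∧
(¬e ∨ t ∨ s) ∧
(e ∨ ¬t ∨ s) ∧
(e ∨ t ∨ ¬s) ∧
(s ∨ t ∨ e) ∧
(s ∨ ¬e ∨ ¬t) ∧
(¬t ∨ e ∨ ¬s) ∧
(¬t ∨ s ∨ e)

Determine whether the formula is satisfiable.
Yes

Yes, the formula is satisfiable.

One satisfying assignment is: s=True, t=True, e=True

Verification: With this assignment, all 12 clauses evaluate to true.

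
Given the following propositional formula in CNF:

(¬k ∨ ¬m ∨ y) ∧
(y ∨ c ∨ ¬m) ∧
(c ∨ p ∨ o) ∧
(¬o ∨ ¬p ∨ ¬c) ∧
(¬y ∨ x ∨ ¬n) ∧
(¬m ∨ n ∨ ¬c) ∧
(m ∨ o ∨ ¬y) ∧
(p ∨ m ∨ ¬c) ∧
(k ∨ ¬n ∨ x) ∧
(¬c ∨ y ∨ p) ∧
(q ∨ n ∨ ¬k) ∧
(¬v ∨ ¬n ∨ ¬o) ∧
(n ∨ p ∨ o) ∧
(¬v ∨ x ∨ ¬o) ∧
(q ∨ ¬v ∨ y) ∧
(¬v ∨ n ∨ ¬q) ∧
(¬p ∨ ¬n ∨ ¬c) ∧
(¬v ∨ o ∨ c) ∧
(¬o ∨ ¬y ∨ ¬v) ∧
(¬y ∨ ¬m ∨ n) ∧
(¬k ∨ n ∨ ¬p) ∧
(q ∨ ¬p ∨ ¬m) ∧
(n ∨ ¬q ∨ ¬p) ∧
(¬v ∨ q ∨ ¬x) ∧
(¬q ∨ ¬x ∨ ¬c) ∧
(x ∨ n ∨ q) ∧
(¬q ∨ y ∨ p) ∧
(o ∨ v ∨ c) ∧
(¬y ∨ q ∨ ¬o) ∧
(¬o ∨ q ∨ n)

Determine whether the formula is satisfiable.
Yes

Yes, the formula is satisfiable.

One satisfying assignment is: q=False, p=False, y=False, c=False, m=False, o=True, n=True, k=True, x=False, v=False

Verification: With this assignment, all 30 clauses evaluate to true.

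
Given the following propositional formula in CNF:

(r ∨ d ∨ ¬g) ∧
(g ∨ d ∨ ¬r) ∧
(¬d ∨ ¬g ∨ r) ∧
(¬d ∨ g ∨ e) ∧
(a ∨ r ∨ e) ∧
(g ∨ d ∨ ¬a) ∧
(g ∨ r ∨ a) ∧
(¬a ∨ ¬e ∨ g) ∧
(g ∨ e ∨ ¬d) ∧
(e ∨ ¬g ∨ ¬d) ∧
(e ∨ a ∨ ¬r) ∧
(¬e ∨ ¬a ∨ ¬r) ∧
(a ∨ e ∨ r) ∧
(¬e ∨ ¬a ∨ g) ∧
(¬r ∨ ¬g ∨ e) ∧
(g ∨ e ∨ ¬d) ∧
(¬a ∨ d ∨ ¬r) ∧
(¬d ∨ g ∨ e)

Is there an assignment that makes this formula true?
Yes

Yes, the formula is satisfiable.

One satisfying assignment is: g=False, a=False, e=True, d=True, r=True

Verification: With this assignment, all 18 clauses evaluate to true.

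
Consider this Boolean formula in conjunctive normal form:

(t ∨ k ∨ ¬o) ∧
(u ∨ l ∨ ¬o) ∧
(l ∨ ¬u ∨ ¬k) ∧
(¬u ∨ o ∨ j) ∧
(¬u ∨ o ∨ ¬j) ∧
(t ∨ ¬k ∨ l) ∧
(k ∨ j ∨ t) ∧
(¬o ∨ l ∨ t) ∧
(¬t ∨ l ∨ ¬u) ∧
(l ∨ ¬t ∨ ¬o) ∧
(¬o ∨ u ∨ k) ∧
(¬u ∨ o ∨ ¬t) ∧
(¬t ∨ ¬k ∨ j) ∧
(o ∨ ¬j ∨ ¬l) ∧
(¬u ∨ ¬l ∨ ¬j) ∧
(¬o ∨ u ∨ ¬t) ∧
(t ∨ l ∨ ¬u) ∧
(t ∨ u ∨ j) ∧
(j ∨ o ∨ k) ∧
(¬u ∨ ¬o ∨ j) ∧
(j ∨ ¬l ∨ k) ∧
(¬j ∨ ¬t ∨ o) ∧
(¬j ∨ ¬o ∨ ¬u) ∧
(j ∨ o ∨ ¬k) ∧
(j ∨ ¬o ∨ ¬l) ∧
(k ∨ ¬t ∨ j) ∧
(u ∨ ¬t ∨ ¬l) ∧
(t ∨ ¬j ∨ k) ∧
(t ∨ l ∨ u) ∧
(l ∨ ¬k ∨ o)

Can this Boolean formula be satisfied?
Yes

Yes, the formula is satisfiable.

One satisfying assignment is: j=True, t=False, l=True, k=True, o=True, u=False

Verification: With this assignment, all 30 clauses evaluate to true.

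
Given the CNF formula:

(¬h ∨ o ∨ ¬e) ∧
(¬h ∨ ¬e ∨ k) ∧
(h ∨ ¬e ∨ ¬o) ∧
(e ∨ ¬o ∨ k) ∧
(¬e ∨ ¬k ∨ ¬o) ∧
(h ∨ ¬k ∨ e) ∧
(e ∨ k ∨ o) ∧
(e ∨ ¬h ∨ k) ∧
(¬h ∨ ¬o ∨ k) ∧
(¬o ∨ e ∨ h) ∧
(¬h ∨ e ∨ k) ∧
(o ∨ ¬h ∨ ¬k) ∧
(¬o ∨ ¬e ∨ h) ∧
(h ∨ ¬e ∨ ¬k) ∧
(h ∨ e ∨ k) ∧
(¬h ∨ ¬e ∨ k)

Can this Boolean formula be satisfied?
Yes

Yes, the formula is satisfiable.

One satisfying assignment is: e=True, k=False, h=False, o=False

Verification: With this assignment, all 16 clauses evaluate to true.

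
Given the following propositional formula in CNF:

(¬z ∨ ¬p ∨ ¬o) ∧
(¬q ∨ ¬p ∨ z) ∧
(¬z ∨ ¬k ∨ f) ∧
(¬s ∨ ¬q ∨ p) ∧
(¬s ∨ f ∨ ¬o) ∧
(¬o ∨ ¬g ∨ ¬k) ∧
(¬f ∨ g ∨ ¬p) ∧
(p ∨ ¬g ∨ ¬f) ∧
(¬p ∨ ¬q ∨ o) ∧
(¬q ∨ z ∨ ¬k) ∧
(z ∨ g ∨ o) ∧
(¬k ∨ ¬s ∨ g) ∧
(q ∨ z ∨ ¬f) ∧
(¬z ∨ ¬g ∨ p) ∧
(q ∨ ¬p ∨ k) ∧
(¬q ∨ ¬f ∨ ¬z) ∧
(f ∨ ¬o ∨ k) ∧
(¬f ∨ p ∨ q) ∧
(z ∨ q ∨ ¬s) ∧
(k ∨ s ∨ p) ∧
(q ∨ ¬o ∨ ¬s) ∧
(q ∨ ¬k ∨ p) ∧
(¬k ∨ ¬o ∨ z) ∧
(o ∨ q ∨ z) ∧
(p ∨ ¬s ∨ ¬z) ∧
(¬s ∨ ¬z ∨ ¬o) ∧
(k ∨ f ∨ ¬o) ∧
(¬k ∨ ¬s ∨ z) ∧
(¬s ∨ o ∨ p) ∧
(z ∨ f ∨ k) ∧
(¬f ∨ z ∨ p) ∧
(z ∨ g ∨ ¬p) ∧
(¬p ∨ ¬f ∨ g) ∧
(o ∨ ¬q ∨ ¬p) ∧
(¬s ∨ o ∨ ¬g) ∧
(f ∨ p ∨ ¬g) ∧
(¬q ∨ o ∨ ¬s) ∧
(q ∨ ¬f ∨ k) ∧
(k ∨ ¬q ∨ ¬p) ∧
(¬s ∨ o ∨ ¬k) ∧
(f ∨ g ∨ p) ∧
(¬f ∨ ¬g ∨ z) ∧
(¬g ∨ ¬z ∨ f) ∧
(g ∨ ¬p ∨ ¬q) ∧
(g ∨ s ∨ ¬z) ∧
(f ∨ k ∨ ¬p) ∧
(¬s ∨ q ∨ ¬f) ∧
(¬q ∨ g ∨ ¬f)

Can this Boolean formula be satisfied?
Yes

Yes, the formula is satisfiable.

One satisfying assignment is: z=True, k=True, q=False, s=False, p=True, g=True, o=False, f=True

Verification: With this assignment, all 48 clauses evaluate to true.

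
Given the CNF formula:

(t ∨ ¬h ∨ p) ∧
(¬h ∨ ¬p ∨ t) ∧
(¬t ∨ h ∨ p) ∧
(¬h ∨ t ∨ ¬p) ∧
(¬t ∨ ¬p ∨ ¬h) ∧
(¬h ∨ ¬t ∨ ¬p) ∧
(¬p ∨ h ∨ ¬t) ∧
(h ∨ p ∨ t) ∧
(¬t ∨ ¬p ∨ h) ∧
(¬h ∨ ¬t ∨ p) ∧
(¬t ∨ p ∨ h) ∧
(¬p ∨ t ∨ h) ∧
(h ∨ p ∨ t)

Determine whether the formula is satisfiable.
No

No, the formula is not satisfiable.

No assignment of truth values to the variables can make all 13 clauses true simultaneously.

The formula is UNSAT (unsatisfiable).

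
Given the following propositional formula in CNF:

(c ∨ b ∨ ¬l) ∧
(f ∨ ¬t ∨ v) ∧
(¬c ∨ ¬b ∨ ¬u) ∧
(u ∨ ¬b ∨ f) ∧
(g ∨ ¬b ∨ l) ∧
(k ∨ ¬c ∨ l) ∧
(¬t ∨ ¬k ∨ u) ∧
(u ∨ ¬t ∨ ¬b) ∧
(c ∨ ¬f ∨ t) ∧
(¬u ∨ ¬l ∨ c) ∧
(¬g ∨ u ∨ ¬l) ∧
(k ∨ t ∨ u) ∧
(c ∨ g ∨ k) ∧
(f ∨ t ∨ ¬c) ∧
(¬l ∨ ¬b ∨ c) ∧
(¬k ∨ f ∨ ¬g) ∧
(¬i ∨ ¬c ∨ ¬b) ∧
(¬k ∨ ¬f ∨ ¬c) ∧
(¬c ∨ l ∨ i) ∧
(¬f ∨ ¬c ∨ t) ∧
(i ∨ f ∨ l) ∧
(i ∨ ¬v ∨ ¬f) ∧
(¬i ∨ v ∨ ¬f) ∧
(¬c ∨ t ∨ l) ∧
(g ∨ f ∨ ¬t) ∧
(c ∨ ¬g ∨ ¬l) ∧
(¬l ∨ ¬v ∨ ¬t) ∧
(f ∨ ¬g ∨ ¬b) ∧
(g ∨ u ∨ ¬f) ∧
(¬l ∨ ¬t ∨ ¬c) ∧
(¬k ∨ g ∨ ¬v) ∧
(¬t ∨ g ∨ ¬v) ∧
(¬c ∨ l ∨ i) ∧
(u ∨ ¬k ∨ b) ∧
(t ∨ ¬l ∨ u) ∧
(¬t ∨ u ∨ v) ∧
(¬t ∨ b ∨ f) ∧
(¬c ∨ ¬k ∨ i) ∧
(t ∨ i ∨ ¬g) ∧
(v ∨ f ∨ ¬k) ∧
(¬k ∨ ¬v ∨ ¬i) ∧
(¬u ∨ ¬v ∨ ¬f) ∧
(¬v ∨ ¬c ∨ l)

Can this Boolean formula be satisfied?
Yes

Yes, the formula is satisfiable.

One satisfying assignment is: c=False, f=True, u=True, g=False, k=True, v=False, l=False, t=True, b=False, i=False

Verification: With this assignment, all 43 clauses evaluate to true.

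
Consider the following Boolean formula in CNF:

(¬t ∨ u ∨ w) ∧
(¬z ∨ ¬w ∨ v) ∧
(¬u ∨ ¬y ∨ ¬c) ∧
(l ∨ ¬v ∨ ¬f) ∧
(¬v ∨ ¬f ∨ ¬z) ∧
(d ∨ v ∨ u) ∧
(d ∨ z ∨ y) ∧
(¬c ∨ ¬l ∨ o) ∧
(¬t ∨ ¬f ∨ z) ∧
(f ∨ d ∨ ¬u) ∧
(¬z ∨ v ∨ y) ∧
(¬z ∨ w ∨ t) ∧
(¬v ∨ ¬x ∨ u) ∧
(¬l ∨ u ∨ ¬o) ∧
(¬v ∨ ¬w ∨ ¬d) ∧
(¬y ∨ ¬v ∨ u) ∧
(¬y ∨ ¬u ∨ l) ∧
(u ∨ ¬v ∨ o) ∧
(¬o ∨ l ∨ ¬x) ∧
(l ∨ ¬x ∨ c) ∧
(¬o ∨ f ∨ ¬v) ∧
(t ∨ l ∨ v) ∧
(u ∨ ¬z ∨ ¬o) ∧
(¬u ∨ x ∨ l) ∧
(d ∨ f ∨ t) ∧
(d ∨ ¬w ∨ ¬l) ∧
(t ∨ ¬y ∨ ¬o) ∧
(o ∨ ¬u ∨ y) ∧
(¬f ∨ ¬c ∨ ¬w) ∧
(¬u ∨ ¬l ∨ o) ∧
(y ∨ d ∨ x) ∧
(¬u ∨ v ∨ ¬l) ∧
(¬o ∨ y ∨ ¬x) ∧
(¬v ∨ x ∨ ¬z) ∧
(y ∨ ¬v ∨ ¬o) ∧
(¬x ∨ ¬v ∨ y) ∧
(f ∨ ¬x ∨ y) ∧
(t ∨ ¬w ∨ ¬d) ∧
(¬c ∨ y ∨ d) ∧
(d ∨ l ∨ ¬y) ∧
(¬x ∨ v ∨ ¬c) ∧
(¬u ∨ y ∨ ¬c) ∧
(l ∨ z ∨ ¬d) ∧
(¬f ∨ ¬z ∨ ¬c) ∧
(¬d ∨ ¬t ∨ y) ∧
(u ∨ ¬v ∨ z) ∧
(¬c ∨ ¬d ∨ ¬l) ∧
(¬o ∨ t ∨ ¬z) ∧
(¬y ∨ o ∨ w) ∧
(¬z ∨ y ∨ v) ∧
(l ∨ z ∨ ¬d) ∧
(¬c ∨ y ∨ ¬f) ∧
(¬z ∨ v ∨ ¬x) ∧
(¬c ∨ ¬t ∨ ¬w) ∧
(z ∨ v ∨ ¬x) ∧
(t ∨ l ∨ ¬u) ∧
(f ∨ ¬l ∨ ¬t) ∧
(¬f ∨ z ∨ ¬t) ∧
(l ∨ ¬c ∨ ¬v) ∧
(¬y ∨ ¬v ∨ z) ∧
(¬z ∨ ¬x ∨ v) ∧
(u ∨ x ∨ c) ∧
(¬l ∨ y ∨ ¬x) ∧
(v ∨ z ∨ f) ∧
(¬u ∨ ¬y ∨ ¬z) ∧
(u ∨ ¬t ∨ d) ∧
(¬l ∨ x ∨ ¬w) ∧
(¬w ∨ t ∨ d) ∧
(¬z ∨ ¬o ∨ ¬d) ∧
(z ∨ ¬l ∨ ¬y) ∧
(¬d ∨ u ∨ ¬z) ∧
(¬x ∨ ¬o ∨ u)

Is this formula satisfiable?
No

No, the formula is not satisfiable.

No assignment of truth values to the variables can make all 72 clauses true simultaneously.

The formula is UNSAT (unsatisfiable).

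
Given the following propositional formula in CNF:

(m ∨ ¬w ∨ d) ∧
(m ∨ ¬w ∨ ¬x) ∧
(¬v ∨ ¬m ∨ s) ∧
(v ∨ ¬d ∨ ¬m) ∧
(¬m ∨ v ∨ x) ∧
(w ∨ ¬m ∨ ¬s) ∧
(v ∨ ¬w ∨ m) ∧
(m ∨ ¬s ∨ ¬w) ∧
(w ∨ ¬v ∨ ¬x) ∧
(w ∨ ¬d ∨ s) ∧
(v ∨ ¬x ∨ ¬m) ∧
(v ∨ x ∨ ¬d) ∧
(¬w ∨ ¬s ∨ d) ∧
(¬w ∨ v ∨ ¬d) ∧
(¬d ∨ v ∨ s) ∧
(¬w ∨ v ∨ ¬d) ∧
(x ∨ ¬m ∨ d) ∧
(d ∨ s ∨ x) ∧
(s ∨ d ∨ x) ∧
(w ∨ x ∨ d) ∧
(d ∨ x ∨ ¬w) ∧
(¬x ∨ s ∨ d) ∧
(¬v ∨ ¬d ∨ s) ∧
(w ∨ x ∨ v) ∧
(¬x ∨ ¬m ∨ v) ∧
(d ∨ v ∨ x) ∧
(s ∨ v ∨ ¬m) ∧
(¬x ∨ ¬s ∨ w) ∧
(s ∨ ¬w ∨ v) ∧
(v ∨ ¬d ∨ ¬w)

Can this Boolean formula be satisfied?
Yes

Yes, the formula is satisfiable.

One satisfying assignment is: v=True, m=False, d=True, s=True, x=False, w=False

Verification: With this assignment, all 30 clauses evaluate to true.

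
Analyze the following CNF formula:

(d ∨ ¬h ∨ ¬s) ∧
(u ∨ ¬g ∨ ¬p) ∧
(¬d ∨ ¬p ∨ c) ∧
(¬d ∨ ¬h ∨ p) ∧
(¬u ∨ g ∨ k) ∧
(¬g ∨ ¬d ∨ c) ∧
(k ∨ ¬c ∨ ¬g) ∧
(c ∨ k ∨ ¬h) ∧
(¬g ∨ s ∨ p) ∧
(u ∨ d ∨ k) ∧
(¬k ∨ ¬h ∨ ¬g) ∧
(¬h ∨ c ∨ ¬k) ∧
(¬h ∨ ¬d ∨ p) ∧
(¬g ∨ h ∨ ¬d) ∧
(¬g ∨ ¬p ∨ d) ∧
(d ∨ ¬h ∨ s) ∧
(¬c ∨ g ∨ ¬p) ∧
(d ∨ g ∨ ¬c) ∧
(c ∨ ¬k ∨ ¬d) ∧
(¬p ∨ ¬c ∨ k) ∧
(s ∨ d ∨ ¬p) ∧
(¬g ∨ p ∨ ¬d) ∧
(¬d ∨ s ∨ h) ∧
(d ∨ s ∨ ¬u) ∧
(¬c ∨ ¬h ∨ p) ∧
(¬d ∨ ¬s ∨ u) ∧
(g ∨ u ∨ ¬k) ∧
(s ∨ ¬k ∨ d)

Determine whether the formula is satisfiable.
Yes

Yes, the formula is satisfiable.

One satisfying assignment is: g=True, d=False, k=False, p=False, h=False, u=True, s=True, c=False

Verification: With this assignment, all 28 clauses evaluate to true.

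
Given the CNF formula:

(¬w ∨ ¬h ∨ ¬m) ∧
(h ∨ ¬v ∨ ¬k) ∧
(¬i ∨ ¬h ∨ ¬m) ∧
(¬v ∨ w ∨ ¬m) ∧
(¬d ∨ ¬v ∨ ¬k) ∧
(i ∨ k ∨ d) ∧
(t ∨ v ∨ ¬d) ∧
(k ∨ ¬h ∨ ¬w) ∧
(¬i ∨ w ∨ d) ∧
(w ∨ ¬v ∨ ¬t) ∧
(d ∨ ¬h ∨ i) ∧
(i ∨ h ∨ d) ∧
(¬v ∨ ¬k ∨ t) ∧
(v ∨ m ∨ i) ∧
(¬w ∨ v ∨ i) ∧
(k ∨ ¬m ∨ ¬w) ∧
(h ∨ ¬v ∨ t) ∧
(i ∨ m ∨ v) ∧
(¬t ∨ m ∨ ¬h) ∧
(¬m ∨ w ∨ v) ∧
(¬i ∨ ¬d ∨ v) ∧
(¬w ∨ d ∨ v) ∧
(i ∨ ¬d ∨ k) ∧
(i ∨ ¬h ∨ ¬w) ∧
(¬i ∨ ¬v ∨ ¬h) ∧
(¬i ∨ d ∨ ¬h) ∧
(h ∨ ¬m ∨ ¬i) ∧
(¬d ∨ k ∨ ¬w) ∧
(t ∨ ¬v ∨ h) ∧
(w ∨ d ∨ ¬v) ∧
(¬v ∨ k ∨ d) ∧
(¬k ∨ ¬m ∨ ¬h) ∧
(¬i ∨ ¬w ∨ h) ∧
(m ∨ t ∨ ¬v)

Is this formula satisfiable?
No

No, the formula is not satisfiable.

No assignment of truth values to the variables can make all 34 clauses true simultaneously.

The formula is UNSAT (unsatisfiable).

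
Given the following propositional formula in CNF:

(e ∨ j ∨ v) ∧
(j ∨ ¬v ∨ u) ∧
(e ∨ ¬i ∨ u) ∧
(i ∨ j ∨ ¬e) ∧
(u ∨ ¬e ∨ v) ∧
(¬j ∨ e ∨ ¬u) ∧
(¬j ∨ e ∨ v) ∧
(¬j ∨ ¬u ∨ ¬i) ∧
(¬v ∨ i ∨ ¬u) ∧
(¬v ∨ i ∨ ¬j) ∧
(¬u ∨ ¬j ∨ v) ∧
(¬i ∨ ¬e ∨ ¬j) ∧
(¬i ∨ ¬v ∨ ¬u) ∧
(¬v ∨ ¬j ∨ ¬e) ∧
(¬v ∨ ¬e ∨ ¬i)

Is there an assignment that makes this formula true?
Yes

Yes, the formula is satisfiable.

One satisfying assignment is: i=True, u=True, v=False, j=False, e=True

Verification: With this assignment, all 15 clauses evaluate to true.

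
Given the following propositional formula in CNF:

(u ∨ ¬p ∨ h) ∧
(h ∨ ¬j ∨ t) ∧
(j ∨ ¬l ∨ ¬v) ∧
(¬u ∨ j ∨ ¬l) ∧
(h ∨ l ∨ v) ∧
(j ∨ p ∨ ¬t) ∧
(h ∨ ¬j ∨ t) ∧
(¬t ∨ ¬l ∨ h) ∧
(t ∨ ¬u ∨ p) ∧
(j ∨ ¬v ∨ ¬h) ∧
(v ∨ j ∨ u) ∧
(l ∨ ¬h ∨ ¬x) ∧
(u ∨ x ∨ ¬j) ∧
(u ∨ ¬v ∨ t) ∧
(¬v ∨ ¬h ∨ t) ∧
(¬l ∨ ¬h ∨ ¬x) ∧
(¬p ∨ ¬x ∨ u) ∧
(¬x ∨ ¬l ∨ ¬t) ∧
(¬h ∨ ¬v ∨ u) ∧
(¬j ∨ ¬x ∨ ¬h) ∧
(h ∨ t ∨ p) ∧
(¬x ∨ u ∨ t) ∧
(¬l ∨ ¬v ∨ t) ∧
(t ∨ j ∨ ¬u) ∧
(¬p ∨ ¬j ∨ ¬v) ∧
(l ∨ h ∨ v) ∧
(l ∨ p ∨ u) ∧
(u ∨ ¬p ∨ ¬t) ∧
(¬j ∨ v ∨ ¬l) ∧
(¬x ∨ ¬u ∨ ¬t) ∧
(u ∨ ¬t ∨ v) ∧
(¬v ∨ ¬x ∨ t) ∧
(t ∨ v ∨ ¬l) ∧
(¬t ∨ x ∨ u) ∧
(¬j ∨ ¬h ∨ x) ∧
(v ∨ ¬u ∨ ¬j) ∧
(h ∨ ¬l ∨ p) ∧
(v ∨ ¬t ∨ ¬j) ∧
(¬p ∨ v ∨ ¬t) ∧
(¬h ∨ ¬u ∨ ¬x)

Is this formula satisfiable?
Yes

Yes, the formula is satisfiable.

One satisfying assignment is: v=True, l=False, t=True, x=False, u=True, h=False, p=False, j=True

Verification: With this assignment, all 40 clauses evaluate to true.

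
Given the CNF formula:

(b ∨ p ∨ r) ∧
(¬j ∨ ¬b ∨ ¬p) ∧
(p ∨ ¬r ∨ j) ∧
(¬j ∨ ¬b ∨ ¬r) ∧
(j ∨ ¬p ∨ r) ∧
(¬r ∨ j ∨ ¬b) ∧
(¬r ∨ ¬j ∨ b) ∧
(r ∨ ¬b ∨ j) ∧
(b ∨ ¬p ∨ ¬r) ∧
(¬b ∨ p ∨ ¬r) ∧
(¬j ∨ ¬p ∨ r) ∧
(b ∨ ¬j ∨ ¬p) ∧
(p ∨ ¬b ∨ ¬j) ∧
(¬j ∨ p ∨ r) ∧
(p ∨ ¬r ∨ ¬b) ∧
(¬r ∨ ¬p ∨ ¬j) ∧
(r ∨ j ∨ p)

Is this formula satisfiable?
No

No, the formula is not satisfiable.

No assignment of truth values to the variables can make all 17 clauses true simultaneously.

The formula is UNSAT (unsatisfiable).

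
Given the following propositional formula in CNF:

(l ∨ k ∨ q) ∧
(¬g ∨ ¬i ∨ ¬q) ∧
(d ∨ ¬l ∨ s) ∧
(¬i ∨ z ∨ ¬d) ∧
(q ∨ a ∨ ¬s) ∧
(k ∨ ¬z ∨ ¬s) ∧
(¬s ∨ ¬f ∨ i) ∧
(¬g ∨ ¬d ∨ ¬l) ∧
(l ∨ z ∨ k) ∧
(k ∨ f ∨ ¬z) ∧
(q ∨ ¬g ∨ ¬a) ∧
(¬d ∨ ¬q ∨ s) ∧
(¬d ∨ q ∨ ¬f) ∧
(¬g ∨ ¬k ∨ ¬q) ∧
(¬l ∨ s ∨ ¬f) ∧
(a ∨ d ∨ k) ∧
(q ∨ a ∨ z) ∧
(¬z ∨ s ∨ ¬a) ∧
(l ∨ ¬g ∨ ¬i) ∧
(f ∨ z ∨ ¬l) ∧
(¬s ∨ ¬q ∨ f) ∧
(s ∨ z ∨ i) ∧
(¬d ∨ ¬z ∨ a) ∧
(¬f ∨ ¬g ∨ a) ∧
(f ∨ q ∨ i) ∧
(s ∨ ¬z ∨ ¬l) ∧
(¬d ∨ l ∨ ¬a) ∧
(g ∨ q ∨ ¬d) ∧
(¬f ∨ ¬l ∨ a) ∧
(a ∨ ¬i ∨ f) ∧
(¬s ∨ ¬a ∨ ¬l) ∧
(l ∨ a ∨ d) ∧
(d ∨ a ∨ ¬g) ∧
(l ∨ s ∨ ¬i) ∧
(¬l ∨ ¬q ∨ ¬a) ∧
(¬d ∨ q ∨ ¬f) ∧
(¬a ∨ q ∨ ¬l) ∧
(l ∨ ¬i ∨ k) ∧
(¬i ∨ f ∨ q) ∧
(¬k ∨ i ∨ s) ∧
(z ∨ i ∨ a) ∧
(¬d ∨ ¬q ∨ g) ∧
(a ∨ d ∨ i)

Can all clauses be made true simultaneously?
Yes

Yes, the formula is satisfiable.

One satisfying assignment is: l=False, q=True, s=True, a=True, i=True, g=False, k=True, f=True, z=False, d=False

Verification: With this assignment, all 43 clauses evaluate to true.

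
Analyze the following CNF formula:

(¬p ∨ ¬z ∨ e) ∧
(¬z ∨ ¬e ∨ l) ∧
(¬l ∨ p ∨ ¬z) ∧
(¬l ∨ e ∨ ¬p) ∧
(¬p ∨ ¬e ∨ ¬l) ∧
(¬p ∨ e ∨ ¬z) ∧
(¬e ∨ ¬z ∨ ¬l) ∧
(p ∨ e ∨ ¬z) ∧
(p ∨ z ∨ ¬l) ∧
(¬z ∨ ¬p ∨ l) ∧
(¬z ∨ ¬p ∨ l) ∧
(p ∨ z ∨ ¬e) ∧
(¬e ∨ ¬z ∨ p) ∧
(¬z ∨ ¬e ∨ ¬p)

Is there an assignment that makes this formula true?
Yes

Yes, the formula is satisfiable.

One satisfying assignment is: p=False, l=False, e=False, z=False

Verification: With this assignment, all 14 clauses evaluate to true.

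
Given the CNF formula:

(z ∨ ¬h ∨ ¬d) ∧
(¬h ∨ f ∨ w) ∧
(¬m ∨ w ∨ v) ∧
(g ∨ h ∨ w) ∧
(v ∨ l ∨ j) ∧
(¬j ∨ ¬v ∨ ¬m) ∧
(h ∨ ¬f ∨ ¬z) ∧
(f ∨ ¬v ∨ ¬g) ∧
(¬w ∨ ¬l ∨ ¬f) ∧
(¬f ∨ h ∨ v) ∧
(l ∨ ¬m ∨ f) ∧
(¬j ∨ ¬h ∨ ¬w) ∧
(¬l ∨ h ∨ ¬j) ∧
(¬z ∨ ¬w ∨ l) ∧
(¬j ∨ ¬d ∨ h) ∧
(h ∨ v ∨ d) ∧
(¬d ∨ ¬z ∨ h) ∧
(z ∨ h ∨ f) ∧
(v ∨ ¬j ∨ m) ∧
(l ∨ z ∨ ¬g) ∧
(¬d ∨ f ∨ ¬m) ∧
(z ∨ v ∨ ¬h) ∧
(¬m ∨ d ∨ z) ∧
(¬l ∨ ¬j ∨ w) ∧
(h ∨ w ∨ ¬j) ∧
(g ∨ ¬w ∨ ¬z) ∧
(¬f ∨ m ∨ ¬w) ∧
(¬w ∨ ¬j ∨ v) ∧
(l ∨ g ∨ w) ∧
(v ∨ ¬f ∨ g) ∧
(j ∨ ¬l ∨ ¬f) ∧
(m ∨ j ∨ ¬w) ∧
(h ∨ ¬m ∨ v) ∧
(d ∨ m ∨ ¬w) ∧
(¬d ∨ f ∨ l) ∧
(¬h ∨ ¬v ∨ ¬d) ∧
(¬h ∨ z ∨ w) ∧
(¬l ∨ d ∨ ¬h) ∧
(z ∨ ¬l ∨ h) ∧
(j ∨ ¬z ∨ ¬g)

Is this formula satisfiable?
Yes

Yes, the formula is satisfiable.

One satisfying assignment is: f=True, z=False, g=False, w=True, m=True, h=False, l=False, d=True, j=False, v=True

Verification: With this assignment, all 40 clauses evaluate to true.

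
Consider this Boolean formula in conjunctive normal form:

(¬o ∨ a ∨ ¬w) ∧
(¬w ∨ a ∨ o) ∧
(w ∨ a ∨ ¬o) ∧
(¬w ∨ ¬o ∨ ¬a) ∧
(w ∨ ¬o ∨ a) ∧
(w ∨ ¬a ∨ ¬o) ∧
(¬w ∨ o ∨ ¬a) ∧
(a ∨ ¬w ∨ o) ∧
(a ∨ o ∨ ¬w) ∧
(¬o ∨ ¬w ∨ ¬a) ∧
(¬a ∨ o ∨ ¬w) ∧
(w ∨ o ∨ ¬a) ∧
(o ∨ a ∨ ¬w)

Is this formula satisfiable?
Yes

Yes, the formula is satisfiable.

One satisfying assignment is: a=False, o=False, w=False

Verification: With this assignment, all 13 clauses evaluate to true.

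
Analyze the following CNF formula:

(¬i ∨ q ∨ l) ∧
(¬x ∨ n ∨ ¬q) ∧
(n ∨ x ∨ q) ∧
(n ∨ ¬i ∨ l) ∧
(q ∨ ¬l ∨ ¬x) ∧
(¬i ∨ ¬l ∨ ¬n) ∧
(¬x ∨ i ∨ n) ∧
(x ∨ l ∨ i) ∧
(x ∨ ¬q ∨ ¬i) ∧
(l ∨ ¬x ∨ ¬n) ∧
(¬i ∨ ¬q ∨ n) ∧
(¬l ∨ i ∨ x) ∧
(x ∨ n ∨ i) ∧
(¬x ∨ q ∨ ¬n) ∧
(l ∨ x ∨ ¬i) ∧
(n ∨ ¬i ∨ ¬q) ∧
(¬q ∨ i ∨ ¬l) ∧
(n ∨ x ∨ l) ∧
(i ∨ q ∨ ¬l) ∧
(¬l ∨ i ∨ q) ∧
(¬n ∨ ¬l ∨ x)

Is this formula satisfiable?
No

No, the formula is not satisfiable.

No assignment of truth values to the variables can make all 21 clauses true simultaneously.

The formula is UNSAT (unsatisfiable).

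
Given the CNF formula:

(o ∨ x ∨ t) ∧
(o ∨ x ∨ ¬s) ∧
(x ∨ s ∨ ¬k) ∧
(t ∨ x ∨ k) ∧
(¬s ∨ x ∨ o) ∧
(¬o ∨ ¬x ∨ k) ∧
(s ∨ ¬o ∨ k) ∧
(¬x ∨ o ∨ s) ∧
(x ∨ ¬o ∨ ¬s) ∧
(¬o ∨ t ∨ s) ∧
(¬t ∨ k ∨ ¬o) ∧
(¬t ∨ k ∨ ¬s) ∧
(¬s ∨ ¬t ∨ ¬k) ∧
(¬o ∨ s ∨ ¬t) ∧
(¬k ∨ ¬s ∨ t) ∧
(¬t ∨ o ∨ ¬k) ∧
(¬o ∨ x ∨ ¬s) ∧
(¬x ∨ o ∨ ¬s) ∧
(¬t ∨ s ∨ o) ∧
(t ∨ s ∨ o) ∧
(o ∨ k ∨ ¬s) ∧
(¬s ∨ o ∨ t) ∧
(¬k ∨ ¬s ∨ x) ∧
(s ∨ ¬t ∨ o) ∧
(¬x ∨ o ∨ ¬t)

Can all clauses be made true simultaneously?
No

No, the formula is not satisfiable.

No assignment of truth values to the variables can make all 25 clauses true simultaneously.

The formula is UNSAT (unsatisfiable).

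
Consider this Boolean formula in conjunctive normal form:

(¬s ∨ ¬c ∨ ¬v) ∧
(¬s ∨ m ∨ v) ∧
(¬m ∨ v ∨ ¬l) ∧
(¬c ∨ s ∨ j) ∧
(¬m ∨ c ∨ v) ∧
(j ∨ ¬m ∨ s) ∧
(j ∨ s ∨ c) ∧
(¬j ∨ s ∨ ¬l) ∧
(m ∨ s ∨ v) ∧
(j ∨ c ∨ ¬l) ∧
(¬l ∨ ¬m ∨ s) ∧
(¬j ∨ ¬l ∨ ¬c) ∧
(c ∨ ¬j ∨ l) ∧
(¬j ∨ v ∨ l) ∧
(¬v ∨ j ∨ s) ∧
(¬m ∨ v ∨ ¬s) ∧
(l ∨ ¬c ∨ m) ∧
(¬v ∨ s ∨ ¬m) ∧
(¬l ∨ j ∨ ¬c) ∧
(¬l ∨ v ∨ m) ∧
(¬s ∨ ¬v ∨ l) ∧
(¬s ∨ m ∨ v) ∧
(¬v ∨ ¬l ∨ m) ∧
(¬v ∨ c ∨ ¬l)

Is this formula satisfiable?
No

No, the formula is not satisfiable.

No assignment of truth values to the variables can make all 24 clauses true simultaneously.

The formula is UNSAT (unsatisfiable).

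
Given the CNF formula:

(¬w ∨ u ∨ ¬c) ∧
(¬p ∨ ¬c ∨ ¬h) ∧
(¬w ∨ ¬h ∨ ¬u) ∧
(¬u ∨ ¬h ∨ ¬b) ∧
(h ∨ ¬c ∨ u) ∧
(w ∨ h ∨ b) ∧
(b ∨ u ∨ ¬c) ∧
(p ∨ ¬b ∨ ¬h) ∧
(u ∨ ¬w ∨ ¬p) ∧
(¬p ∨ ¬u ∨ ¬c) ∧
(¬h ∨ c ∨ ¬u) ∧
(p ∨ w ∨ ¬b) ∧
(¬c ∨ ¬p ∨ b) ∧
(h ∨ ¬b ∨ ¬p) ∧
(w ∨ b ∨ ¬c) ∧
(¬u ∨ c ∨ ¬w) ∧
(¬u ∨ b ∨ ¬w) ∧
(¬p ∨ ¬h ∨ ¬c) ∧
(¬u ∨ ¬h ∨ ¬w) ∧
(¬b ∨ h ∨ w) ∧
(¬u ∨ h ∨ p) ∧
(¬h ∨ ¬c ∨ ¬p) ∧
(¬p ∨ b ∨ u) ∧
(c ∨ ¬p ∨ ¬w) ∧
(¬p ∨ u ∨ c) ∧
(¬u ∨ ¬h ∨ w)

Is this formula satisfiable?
Yes

Yes, the formula is satisfiable.

One satisfying assignment is: u=False, c=False, h=False, p=False, b=False, w=True

Verification: With this assignment, all 26 clauses evaluate to true.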